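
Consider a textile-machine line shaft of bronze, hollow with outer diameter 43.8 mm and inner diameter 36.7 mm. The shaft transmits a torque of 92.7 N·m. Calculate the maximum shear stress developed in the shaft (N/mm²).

J = π(d_o⁴ − d_i⁴)/32 = π(0.0438⁴ − 0.0367⁴)/32 = 1.832×10^-7 m⁴.
τ_max = T·r/J = 92.70 × 0.0219 / 1.832×10^-7 = 1.108×10^7 Pa.

11.1 N/mm²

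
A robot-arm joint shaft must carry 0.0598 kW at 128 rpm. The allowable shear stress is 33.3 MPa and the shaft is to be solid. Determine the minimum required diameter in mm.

ω = 2π·128/60 = 13.40 rad/s, so T = P/ω = 0.0598×10³ / 13.40 = 4.461 N·m.
For a solid shaft τ_max = 16T/(πd³), so d = (16T/(π τ_allow))^(1/3) = (16·4.461/(π·3.33×10^7))^(1/3) = 0.008804 m.

8.80 mm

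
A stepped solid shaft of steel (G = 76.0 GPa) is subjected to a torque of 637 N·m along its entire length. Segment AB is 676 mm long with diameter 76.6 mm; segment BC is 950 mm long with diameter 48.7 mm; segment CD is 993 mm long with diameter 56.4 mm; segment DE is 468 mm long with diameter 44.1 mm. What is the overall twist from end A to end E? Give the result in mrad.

J_AB = π(0.0766)⁴/32 = 3.38×10^-6 m⁴; J_BC = π(0.0487)⁴/32 = 5.52×10^-7 m⁴; J_CD = π(0.0564)⁴/32 = 9.93×10^-7 m⁴; J_DE = π(0.0441)⁴/32 = 3.71×10^-7 m⁴.
θ = (T/G)·Σ L_i/J_i = (637.0/76.0×10⁹)·(0.676/3.38×10^-6 + 0.950/5.52×10^-7 + 0.993/9.93×10^-7 + 0.468/3.71×10^-7) = 0.03504 rad.

35.0 mrad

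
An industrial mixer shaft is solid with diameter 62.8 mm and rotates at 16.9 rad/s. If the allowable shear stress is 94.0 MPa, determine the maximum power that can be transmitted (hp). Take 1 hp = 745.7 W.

104 hp

J = πd⁴/32 = π(0.0628)⁴/32 = 1.527×10^-6 m⁴.
T_max = τ_allow·J/r = 9.40×10^7 × 1.527×10^-6 / 0.0314 = 4571 N·m.
ω = 16.9 rad/s, so P_max = T_max·ω = 7.725×10^4 W.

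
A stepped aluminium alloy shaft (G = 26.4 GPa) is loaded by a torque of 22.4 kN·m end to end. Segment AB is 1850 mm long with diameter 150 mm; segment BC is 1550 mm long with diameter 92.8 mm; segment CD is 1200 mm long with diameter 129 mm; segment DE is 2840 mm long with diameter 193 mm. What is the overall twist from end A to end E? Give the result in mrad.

267 mrad

J_AB = π(0.150)⁴/32 = 4.97×10^-5 m⁴; J_BC = π(0.0928)⁴/32 = 7.28×10^-6 m⁴; J_CD = π(0.129)⁴/32 = 2.72×10^-5 m⁴; J_DE = π(0.193)⁴/32 = 1.36×10^-4 m⁴.
θ = (T/G)·Σ L_i/J_i = (22400/26.4×10⁹)·(1.85/4.97×10^-5 + 1.55/7.28×10^-6 + 1.20/2.72×10^-5 + 2.84/1.36×10^-4) = 0.2674 rad.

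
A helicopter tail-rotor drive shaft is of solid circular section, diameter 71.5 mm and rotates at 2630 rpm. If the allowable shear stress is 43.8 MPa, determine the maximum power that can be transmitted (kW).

J = πd⁴/32 = π(0.0715)⁴/32 = 2.566×10^-6 m⁴.
T_max = τ_allow·J/r = 4.38×10^7 × 2.566×10^-6 / 0.0357 = 3144 N·m.
ω = 2π·2630/60 = 275.4 rad/s, so P_max = T_max·ω = 8.658×10^5 W.

866 kW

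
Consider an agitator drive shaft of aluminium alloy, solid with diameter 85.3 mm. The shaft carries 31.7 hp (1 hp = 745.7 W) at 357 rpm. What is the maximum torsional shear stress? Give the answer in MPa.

5.19 MPa

ω = 2π·357/60 = 37.38 rad/s, so T = P/ω = 31.7×745.7 / 37.38 = 632.3 N·m.
J = πd⁴/32 = π(0.0853)⁴/32 = 5.198×10^-6 m⁴.
τ_max = T·r/J = 632.3 × 0.0427 / 5.198×10^-6 = 5.189×10^6 Pa.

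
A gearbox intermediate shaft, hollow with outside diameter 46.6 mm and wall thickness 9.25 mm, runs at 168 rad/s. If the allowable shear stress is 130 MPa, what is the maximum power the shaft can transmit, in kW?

377 kW

J = π(d_o⁴ − d_i⁴)/32 = π(0.0466⁴ − 0.0281⁴)/32 = 4.017×10^-7 m⁴.
T_max = τ_allow·J/r = 1.30×10^8 × 4.017×10^-7 / 0.0233 = 2242 N·m.
ω = 168 rad/s, so P_max = T_max·ω = 3.766×10^5 W.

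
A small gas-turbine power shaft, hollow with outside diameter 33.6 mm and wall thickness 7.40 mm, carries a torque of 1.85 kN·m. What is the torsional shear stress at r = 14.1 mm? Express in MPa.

231 MPa

J = π(d_o⁴ − d_i⁴)/32 = π(0.0336⁴ − 0.0188⁴)/32 = 1.129×10^-7 m⁴.
Shear stress varies linearly with radius: τ = T·r/J = 1850 × 0.0141 / 1.129×10^-7 = 2.311×10^8 Pa.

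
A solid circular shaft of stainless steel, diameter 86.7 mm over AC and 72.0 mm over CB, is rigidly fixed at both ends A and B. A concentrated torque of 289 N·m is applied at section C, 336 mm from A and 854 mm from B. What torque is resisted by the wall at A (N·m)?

Compatibility: T_A·a/J_AC = T_B·b/J_CB with T_A + T_B = T₀.
J_AC = 5.55×10^-6 m⁴, J_CB = 2.64×10^-6 m⁴, so T_A = T₀·(J_AC/a)/((J_AC/a)+(J_CB/b)) = 243.4 N·m, T_B = 45.55 N·m.

243 N·m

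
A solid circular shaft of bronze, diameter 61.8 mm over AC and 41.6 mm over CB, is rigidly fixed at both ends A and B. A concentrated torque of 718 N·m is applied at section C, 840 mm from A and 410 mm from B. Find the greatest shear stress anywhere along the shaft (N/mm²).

Compatibility: T_A·a/J_AC = T_B·b/J_CB with T_A + T_B = T₀.
J_AC = 1.43×10^-6 m⁴, J_CB = 2.94×10^-7 m⁴, so T_A = T₀·(J_AC/a)/((J_AC/a)+(J_CB/b)) = 505.4 N·m, T_B = 212.6 N·m.
τ in each portion: τ_AC = 1.09×10^7 Pa, τ_CB = 1.50×10^7 Pa; maximum is in CB.
τ_max = T_CB·r/J = 212.6·0.0208/2.94×10^-7 = 1.504×10^7 Pa.

15.0 N/mm²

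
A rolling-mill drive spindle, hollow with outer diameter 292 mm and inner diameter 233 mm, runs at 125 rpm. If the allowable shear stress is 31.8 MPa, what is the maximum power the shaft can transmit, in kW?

J = π(d_o⁴ − d_i⁴)/32 = π(0.292⁴ − 0.233⁴)/32 = 4.244×10^-4 m⁴.
T_max = τ_allow·J/r = 3.18×10^7 × 4.244×10^-4 / 0.146 = 92430 N·m.
ω = 2π·125/60 = 13.09 rad/s, so P_max = T_max·ω = 1.210×10^6 W.

1210 kW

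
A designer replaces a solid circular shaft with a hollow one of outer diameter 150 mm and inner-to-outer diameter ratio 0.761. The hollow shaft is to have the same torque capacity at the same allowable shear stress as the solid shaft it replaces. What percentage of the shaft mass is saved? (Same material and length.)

Equal τ_max and T ⇒ the solid shaft needs d_s³ = d_o³(1−k⁴), so d_s = 150·(1−0.761⁴)^(1/3) = 130.9 mm.
Area ratio A_h/A_s = d_o²(1−k²)/d_s² = (1−k²)/(1−k⁴)^(2/3) = 0.5526.
Mass saving = 1 − 0.5526 = 44.7 %.

44.7 %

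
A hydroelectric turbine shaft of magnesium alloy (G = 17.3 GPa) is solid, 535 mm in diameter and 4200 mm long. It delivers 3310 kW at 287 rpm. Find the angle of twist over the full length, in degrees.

0.190°

ω = 2π·287/60 = 30.05 rad/s, so T = P/ω = 3310×10³ / 30.05 = 110100 N·m.
J = πd⁴/32 = π(0.535)⁴/32 = 8.043×10^-3 m⁴.
θ = T·L/(G·J) = 110100 × 4.20 / (17.3×10⁹ × 8.043×10^-3) = 3.324×10^-3 rad.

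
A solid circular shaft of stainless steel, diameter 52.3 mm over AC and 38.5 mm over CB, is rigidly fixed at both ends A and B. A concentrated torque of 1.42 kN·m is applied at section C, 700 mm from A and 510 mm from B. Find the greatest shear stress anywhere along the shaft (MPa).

36.4 MPa

Compatibility: T_A·a/J_AC = T_B·b/J_CB with T_A + T_B = T₀.
J_AC = 7.35×10^-7 m⁴, J_CB = 2.16×10^-7 m⁴, so T_A = T₀·(J_AC/a)/((J_AC/a)+(J_CB/b)) = 1012 N·m, T_B = 407.9 N·m.
τ in each portion: τ_AC = 3.60×10^7 Pa, τ_CB = 3.64×10^7 Pa; maximum is in CB.
τ_max = T_CB·r/J = 407.9·0.0192/2.16×10^-7 = 3.641×10^7 Pa.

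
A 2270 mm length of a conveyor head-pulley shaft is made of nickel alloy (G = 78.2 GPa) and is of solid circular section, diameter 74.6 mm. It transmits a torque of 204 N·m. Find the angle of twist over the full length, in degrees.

0.112°

J = πd⁴/32 = π(0.0746)⁴/32 = 3.041×10^-6 m⁴.
θ = T·L/(G·J) = 204.0 × 2.27 / (78.2×10⁹ × 3.041×10^-6) = 1.948×10^-3 rad.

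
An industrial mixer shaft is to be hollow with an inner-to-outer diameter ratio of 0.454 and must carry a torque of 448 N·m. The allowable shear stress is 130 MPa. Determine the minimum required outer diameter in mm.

For a hollow shaft with d_i/d_o = 0.454: τ_max = 16T/(π d_o³ (1−k⁴)), so d_o = [16T/(π τ_allow (1−k⁴))]^(1/3) = [16·448.0/(π·1.30×10^8·0.9575)]^(1/3) = 0.02637 m.

26.4 mm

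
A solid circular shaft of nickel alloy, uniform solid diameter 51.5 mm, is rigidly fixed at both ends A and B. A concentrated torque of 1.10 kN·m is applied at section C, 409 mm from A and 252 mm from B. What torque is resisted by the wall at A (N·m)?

With uniform GJ and both ends fixed, compatibility θ_AC = θ_CB gives T_A·a = T_B·b, together with T_A + T_B = T₀.
T_A = T₀·b/(a+b) = 1100·252/661.0 = 419.4 N·m; T_B = 680.6 N·m.

419 N·m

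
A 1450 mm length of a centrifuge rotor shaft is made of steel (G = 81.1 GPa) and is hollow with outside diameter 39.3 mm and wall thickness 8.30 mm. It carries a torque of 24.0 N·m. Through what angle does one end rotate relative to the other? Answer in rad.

J = π(d_o⁴ − d_i⁴)/32 = π(0.0393⁴ − 0.0227⁴)/32 = 2.081×10^-7 m⁴.
θ = T·L/(G·J) = 24.00 × 1.45 / (81.1×10⁹ × 2.081×10^-7) = 2.062×10^-3 rad.

0.00206 rad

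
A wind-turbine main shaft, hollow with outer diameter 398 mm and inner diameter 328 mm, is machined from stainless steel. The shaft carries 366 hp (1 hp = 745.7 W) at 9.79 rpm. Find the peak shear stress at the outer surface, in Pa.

ω = 2π·9.79/60 = 1.025 rad/s, so T = P/ω = 366×745.7 / 1.025 = 266200 N·m.
J = π(d_o⁴ − d_i⁴)/32 = π(0.398⁴ − 0.328⁴)/32 = 1.327×10^-3 m⁴.
τ_max = T·r/J = 266200 × 0.199 / 1.327×10^-3 = 3.992×10^7 Pa.

3.99e7 Pa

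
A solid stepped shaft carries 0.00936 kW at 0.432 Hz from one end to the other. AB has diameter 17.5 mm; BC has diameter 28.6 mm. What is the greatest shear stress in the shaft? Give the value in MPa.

3.28 MPa

ω = 2π·0.432 = 2.714 rad/s, so T = P/ω = 0.00936×10³ / 2.714 = 3.448 N·m.
Under the same torque, τ_max = 16T/(πd³) is largest where d is smallest — segment AB (d = 17.5 mm).
τ_max = 16·3.448/(π·(0.0175)³) = 3.277×10^6 Pa.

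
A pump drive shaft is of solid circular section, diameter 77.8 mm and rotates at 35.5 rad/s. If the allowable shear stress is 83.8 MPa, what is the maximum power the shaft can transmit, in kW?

J = πd⁴/32 = π(0.0778)⁴/32 = 3.597×10^-6 m⁴.
T_max = τ_allow·J/r = 8.38×10^7 × 3.597×10^-6 / 0.0389 = 7748 N·m.
ω = 35.5 rad/s, so P_max = T_max·ω = 2.751×10^5 W.

275 kW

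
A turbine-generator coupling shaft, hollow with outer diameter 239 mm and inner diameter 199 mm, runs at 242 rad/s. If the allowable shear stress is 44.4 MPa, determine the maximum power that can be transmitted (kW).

J = π(d_o⁴ − d_i⁴)/32 = π(0.239⁴ − 0.199⁴)/32 = 1.664×10^-4 m⁴.
T_max = τ_allow·J/r = 4.44×10^7 × 1.664×10^-4 / 0.119 = 61810 N·m.
ω = 242 rad/s, so P_max = T_max·ω = 1.496×10^7 W.

15000 kW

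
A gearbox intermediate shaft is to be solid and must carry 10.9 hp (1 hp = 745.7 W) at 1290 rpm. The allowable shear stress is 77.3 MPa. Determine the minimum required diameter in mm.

ω = 2π·1290/60 = 135.1 rad/s, so T = P/ω = 10.9×745.7 / 135.1 = 60.17 N·m.
For a solid shaft τ_max = 16T/(πd³), so d = (16T/(π τ_allow))^(1/3) = (16·60.17/(π·7.73×10^7))^(1/3) = 0.01583 m.

15.8 mm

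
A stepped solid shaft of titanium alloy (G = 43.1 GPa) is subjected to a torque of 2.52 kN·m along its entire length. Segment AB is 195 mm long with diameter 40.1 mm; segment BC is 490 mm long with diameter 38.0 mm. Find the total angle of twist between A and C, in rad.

J_AB = π(0.0401)⁴/32 = 2.54×10^-7 m⁴; J_BC = π(0.0380)⁴/32 = 2.05×10^-7 m⁴.
θ = (T/G)·Σ L_i/J_i = (2520/43.1×10⁹)·(0.195/2.54×10^-7 + 0.490/2.05×10^-7) = 0.1849 rad.

0.185 rad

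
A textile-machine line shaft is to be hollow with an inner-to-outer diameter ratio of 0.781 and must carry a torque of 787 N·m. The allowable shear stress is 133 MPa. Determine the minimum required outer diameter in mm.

36.3 mm

For a hollow shaft with d_i/d_o = 0.781: τ_max = 16T/(π d_o³ (1−k⁴)), so d_o = [16T/(π τ_allow (1−k⁴))]^(1/3) = [16·787.0/(π·1.33×10^8·0.6279)]^(1/3) = 0.03634 m.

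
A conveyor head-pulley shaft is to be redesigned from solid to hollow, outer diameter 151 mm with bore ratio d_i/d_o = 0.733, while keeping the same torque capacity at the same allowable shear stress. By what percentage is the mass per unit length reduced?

41.9 %

Equal τ_max and T ⇒ the solid shaft needs d_s³ = d_o³(1−k⁴), so d_s = 151·(1−0.733⁴)^(1/3) = 134.8 mm.
Area ratio A_h/A_s = d_o²(1−k²)/d_s² = (1−k²)/(1−k⁴)^(2/3) = 0.5807.
Mass saving = 1 − 0.5807 = 41.9 %.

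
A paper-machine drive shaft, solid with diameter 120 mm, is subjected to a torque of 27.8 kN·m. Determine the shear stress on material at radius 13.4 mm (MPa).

18.3 MPa

J = πd⁴/32 = π(0.120)⁴/32 = 2.036×10^-5 m⁴.
Shear stress varies linearly with radius: τ = T·r/J = 27800 × 0.0134 / 2.036×10^-5 = 1.830×10^7 Pa.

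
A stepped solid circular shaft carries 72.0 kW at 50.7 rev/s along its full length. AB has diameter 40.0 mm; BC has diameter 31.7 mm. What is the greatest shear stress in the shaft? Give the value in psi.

5240 psi

ω = 2π·50.7 = 318.6 rad/s, so T = P/ω = 72.0×10³ / 318.6 = 226.0 N·m.
Under the same torque, τ_max = 16T/(πd³) is largest where d is smallest — segment BC (d = 31.7 mm).
τ_max = 16·226.0/(π·(0.0317)³) = 3.614×10^7 Pa.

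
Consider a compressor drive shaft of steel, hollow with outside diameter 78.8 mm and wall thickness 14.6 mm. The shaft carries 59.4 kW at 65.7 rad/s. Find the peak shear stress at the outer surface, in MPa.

11.2 MPa

ω = 65.7 rad/s, so T = P/ω = 59.4×10³ / 65.70 = 904.1 N·m.
J = π(d_o⁴ − d_i⁴)/32 = π(0.0788⁴ − 0.0496⁴)/32 = 3.191×10^-6 m⁴.
τ_max = T·r/J = 904.1 × 0.0394 / 3.191×10^-6 = 1.116×10^7 Pa.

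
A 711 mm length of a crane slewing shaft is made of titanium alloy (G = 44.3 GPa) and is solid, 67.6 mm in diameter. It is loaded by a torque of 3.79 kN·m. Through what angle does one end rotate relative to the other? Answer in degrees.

J = πd⁴/32 = π(0.0676)⁴/32 = 2.050×10^-6 m⁴.
θ = T·L/(G·J) = 3790 × 0.711 / (44.3×10⁹ × 2.050×10^-6) = 0.02967 rad.

1.70°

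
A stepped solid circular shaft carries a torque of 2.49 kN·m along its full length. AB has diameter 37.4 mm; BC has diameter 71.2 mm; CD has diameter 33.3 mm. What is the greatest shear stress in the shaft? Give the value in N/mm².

Under the same torque, τ_max = 16T/(πd³) is largest where d is smallest — segment CD (d = 33.3 mm).
τ_max = 16·2490/(π·(0.0333)³) = 3.434×10^8 Pa.

343 N/mm²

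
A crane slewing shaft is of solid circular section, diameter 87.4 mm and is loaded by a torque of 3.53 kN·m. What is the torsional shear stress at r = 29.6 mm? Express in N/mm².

18.2 N/mm²

J = πd⁴/32 = π(0.0874)⁴/32 = 5.729×10^-6 m⁴.
Shear stress varies linearly with radius: τ = T·r/J = 3530 × 0.0296 / 5.729×10^-6 = 1.824×10^7 Pa.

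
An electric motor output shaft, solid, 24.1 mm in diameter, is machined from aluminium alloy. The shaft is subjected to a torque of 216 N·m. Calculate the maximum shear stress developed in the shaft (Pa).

J = πd⁴/32 = π(0.0241)⁴/32 = 3.312×10^-8 m⁴.
τ_max = T·r/J = 216.0 × 0.0120 / 3.312×10^-8 = 7.859×10^7 Pa.

7.86e7 Pa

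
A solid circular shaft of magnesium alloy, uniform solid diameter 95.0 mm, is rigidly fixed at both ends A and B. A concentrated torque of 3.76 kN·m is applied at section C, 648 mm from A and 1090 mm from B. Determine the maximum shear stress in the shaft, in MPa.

14.0 MPa

With uniform GJ and both ends fixed, compatibility θ_AC = θ_CB gives T_A·a = T_B·b, together with T_A + T_B = T₀.
T_A = T₀·b/(a+b) = 3760·1090/1738 = 2358 N·m; T_B = 1402 N·m.
τ in each portion: τ_AC = 1.40×10^7 Pa, τ_CB = 8.33×10^6 Pa; maximum is in AC.
τ_max = T_AC·r/J = 2358·0.0475/8.00×10^-6 = 1.401×10^7 Pa.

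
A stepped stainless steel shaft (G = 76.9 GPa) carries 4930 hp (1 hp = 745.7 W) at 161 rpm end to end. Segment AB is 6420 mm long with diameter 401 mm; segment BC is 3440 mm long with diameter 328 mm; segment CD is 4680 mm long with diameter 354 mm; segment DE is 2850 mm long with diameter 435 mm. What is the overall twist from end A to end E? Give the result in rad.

ω = 2π·161/60 = 16.86 rad/s, so T = P/ω = 4930×745.7 / 16.86 = 218100 N·m.
J_AB = π(0.401)⁴/32 = 2.54×10^-3 m⁴; J_BC = π(0.328)⁴/32 = 1.14×10^-3 m⁴; J_CD = π(0.354)⁴/32 = 1.54×10^-3 m⁴; J_DE = π(0.435)⁴/32 = 3.52×10^-3 m⁴.
θ = (T/G)·Σ L_i/J_i = (218100/76.9×10⁹)·(6.42/2.54×10^-3 + 3.44/1.14×10^-3 + 4.68/1.54×10^-3 + 2.85/3.52×10^-3) = 0.02666 rad.

0.0267 rad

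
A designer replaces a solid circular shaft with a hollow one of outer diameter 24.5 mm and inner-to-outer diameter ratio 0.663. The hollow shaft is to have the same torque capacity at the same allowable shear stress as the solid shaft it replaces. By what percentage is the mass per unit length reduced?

35.3 %

Equal τ_max and T ⇒ the solid shaft needs d_s³ = d_o³(1−k⁴), so d_s = 24.5·(1−0.663⁴)^(1/3) = 22.81 mm.
Area ratio A_h/A_s = d_o²(1−k²)/d_s² = (1−k²)/(1−k⁴)^(2/3) = 0.6467.
Mass saving = 1 − 0.6467 = 35.3 %.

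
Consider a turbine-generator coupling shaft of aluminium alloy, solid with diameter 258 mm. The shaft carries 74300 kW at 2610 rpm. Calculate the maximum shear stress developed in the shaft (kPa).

ω = 2π·2610/60 = 273.3 rad/s, so T = P/ω = 74300×10³ / 273.3 = 271800 N·m.
J = πd⁴/32 = π(0.258)⁴/32 = 4.350×10^-4 m⁴.
τ_max = T·r/J = 271800 × 0.129 / 4.350×10^-4 = 8.062×10^7 Pa.

80600 kPa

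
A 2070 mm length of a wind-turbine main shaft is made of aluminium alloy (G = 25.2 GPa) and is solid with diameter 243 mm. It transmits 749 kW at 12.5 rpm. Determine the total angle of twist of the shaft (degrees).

ω = 2π·12.5/60 = 1.309 rad/s, so T = P/ω = 749×10³ / 1.309 = 572200 N·m.
J = πd⁴/32 = π(0.243)⁴/32 = 3.423×10^-4 m⁴.
θ = T·L/(G·J) = 572200 × 2.07 / (25.2×10⁹ × 3.423×10^-4) = 0.1373 rad.

7.87°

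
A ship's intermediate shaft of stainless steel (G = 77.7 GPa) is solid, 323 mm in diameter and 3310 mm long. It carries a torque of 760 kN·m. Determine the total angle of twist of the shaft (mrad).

J = πd⁴/32 = π(0.323)⁴/32 = 1.069×10^-3 m⁴.
θ = T·L/(G·J) = 760000 × 3.31 / (77.7×10⁹ × 1.069×10^-3) = 0.03030 rad.

30.3 mrad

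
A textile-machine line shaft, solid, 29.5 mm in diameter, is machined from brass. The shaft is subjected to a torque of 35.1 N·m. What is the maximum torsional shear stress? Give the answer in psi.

1010 psi

J = πd⁴/32 = π(0.0295)⁴/32 = 7.435×10^-8 m⁴.
τ_max = T·r/J = 35.10 × 0.0147 / 7.435×10^-8 = 6.963×10^6 Pa.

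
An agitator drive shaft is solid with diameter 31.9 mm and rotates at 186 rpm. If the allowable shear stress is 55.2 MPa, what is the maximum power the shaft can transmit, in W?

J = πd⁴/32 = π(0.0319)⁴/32 = 1.017×10^-7 m⁴.
T_max = τ_allow·J/r = 5.52×10^7 × 1.017×10^-7 / 0.0159 = 351.8 N·m.
ω = 2π·186/60 = 19.48 rad/s, so P_max = T_max·ω = 6853 W.

6850 W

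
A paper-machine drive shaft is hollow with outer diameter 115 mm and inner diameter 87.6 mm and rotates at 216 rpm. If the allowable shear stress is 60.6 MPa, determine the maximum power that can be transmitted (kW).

272 kW

J = π(d_o⁴ − d_i⁴)/32 = π(0.115⁴ − 0.0876⁴)/32 = 1.139×10^-5 m⁴.
T_max = τ_allow·J/r = 6.06×10^7 × 1.139×10^-5 / 0.0575 = 12000 N·m.
ω = 2π·216/60 = 22.62 rad/s, so P_max = T_max·ω = 2.715×10^5 W.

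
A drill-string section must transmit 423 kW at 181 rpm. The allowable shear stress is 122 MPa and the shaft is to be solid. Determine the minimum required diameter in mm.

97.7 mm

ω = 2π·181/60 = 18.95 rad/s, so T = P/ω = 423×10³ / 18.95 = 22320 N·m.
For a solid shaft τ_max = 16T/(πd³), so d = (16T/(π τ_allow))^(1/3) = (16·22320/(π·1.22×10^8))^(1/3) = 0.09767 m.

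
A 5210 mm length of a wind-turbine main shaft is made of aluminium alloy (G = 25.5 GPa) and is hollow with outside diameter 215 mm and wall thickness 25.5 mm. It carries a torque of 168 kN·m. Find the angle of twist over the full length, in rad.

0.247 rad

J = π(d_o⁴ − d_i⁴)/32 = π(0.215⁴ − 0.164⁴)/32 = 1.388×10^-4 m⁴.
θ = T·L/(G·J) = 168000 × 5.21 / (25.5×10⁹ × 1.388×10^-4) = 0.2474 rad.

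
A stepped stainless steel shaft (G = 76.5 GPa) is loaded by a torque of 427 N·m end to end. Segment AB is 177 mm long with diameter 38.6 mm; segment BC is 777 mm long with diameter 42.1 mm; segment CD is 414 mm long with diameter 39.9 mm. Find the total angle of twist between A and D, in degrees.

J_AB = π(0.0386)⁴/32 = 2.18×10^-7 m⁴; J_BC = π(0.0421)⁴/32 = 3.08×10^-7 m⁴; J_CD = π(0.0399)⁴/32 = 2.49×10^-7 m⁴.
θ = (T/G)·Σ L_i/J_i = (427.0/76.5×10⁹)·(0.177/2.18×10^-7 + 0.777/3.08×10^-7 + 0.414/2.49×10^-7) = 0.02788 rad.

1.60°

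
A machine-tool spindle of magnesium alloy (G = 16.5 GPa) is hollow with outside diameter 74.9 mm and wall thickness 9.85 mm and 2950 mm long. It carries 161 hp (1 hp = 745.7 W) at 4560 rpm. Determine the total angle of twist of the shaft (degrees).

1.18°

ω = 2π·4560/60 = 477.5 rad/s, so T = P/ω = 161×745.7 / 477.5 = 251.4 N·m.
J = π(d_o⁴ − d_i⁴)/32 = π(0.0749⁴ − 0.0552⁴)/32 = 2.178×10^-6 m⁴.
θ = T·L/(G·J) = 251.4 × 2.95 / (16.5×10⁹ × 2.178×10^-6) = 0.02064 rad.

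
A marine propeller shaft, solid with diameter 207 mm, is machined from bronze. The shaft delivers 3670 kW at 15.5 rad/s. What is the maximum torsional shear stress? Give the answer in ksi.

ω = 15.5 rad/s, so T = P/ω = 3670×10³ / 15.50 = 236800 N·m.
J = πd⁴/32 = π(0.207)⁴/32 = 1.803×10^-4 m⁴.
τ_max = T·r/J = 236800 × 0.103 / 1.803×10^-4 = 1.360×10^8 Pa.

19.7 ksi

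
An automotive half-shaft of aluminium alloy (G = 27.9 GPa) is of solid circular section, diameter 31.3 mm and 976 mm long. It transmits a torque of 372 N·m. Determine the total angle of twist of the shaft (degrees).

7.91°

J = πd⁴/32 = π(0.0313)⁴/32 = 9.423×10^-8 m⁴.
θ = T·L/(G·J) = 372.0 × 0.976 / (27.9×10⁹ × 9.423×10^-8) = 0.1381 rad.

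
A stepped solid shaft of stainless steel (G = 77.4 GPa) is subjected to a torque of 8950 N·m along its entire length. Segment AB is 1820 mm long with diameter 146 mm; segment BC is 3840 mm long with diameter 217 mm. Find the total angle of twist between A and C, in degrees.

J_AB = π(0.146)⁴/32 = 4.46×10^-5 m⁴; J_BC = π(0.217)⁴/32 = 2.18×10^-4 m⁴.
θ = (T/G)·Σ L_i/J_i = (8950/77.4×10⁹)·(1.82/4.46×10^-5 + 3.84/2.18×10^-4) = 6.758×10^-3 rad.

0.387°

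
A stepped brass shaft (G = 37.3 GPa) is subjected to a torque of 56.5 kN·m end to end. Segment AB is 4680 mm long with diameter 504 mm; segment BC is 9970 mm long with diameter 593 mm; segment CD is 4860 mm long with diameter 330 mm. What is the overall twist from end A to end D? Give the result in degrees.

J_AB = π(0.504)⁴/32 = 6.33×10^-3 m⁴; J_BC = π(0.593)⁴/32 = 0.0121 m⁴; J_CD = π(0.330)⁴/32 = 1.16×10^-3 m⁴.
θ = (T/G)·Σ L_i/J_i = (56500/37.3×10⁹)·(4.68/6.33×10^-3 + 9.97/0.0121 + 4.86/1.16×10^-3) = 8.686×10^-3 rad.

0.498°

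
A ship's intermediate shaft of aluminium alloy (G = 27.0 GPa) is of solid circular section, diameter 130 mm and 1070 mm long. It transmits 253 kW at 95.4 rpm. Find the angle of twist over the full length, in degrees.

2.05°

ω = 2π·95.4/60 = 9.990 rad/s, so T = P/ω = 253×10³ / 9.990 = 25320 N·m.
J = πd⁴/32 = π(0.130)⁴/32 = 2.804×10^-5 m⁴.
θ = T·L/(G·J) = 25320 × 1.07 / (27.0×10⁹ × 2.804×10^-5) = 0.03579 rad.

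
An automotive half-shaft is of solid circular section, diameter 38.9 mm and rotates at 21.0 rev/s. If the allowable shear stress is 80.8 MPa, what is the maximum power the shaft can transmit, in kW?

J = πd⁴/32 = π(0.0389)⁴/32 = 2.248×10^-7 m⁴.
T_max = τ_allow·J/r = 8.08×10^7 × 2.248×10^-7 / 0.0194 = 933.9 N·m.
ω = 2π·21.0 = 131.9 rad/s, so P_max = T_max·ω = 1.232×10^5 W.

123 kW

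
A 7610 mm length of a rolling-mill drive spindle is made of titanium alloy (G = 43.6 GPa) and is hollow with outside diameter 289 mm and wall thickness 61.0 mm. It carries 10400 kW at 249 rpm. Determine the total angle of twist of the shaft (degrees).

ω = 2π·249/60 = 26.08 rad/s, so T = P/ω = 10400×10³ / 26.08 = 398800 N·m.
J = π(d_o⁴ − d_i⁴)/32 = π(0.289⁴ − 0.167⁴)/32 = 6.085×10^-4 m⁴.
θ = T·L/(G·J) = 398800 × 7.61 / (43.6×10⁹ × 6.085×10^-4) = 0.1144 rad.

6.56°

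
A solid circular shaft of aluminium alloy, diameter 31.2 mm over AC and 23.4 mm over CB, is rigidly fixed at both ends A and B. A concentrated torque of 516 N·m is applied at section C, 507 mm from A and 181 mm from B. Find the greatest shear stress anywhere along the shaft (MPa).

96.4 MPa

Compatibility: T_A·a/J_AC = T_B·b/J_CB with T_A + T_B = T₀.
J_AC = 9.30×10^-8 m⁴, J_CB = 2.94×10^-8 m⁴, so T_A = T₀·(J_AC/a)/((J_AC/a)+(J_CB/b)) = 273.6 N·m, T_B = 242.4 N·m.
τ in each portion: τ_AC = 4.59×10^7 Pa, τ_CB = 9.64×10^7 Pa; maximum is in CB.
τ_max = T_CB·r/J = 242.4·0.0117/2.94×10^-8 = 9.637×10^7 Pa.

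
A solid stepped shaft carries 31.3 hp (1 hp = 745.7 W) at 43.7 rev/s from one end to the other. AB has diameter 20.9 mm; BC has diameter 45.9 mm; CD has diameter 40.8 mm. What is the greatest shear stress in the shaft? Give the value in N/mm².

ω = 2π·43.7 = 274.6 rad/s, so T = P/ω = 31.3×745.7 / 274.6 = 85.01 N·m.
Under the same torque, τ_max = 16T/(πd³) is largest where d is smallest — segment AB (d = 20.9 mm).
τ_max = 16·85.01/(π·(0.0209)³) = 4.742×10^7 Pa.

47.4 N/mm²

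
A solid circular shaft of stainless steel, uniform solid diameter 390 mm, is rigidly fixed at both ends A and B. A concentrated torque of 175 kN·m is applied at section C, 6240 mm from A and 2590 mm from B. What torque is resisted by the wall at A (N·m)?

51300 N·m

With uniform GJ and both ends fixed, compatibility θ_AC = θ_CB gives T_A·a = T_B·b, together with T_A + T_B = T₀.
T_A = T₀·b/(a+b) = 175000·2590/8830 = 51330 N·m; T_B = 123700 N·m.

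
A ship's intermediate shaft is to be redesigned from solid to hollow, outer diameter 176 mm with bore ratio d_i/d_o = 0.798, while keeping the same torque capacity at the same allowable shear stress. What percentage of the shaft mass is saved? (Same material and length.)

48.6 %

Equal τ_max and T ⇒ the solid shaft needs d_s³ = d_o³(1−k⁴), so d_s = 176·(1−0.798⁴)^(1/3) = 148.0 mm.
Area ratio A_h/A_s = d_o²(1−k²)/d_s² = (1−k²)/(1−k⁴)^(2/3) = 0.5137.
Mass saving = 1 − 0.5137 = 48.6 %.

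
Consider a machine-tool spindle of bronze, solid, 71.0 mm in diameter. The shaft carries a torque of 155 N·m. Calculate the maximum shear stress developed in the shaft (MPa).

2.21 MPa

J = πd⁴/32 = π(0.0710)⁴/32 = 2.495×10^-6 m⁴.
τ_max = T·r/J = 155.0 × 0.0355 / 2.495×10^-6 = 2.206×10^6 Pa.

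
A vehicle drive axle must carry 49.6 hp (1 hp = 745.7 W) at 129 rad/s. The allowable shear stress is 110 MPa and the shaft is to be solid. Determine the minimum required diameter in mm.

ω = 129 rad/s, so T = P/ω = 49.6×745.7 / 129.0 = 286.7 N·m.
For a solid shaft τ_max = 16T/(πd³), so d = (16T/(π τ_allow))^(1/3) = (16·286.7/(π·1.10×10^8))^(1/3) = 0.02368 m.

23.7 mm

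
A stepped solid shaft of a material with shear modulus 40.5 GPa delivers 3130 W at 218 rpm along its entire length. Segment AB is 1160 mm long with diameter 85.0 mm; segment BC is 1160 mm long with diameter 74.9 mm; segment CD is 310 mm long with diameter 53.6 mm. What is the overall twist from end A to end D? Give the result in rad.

ω = 2π·218/60 = 22.83 rad/s, so T = P/ω = 3130 / 22.83 = 137.1 N·m.
J_AB = π(0.0850)⁴/32 = 5.12×10^-6 m⁴; J_BC = π(0.0749)⁴/32 = 3.09×10^-6 m⁴; J_CD = π(0.0536)⁴/32 = 8.10×10^-7 m⁴.
θ = (T/G)·Σ L_i/J_i = (137.1/40.5×10⁹)·(1.16/5.12×10^-6 + 1.16/3.09×10^-6 + 0.310/8.10×10^-7) = 3.332×10^-3 rad.

0.00333 rad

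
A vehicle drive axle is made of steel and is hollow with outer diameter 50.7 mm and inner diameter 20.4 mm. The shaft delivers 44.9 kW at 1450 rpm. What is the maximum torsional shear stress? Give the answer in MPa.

ω = 2π·1450/60 = 151.8 rad/s, so T = P/ω = 44.9×10³ / 151.8 = 295.7 N·m.
J = π(d_o⁴ − d_i⁴)/32 = π(0.0507⁴ − 0.0204⁴)/32 = 6.317×10^-7 m⁴.
τ_max = T·r/J = 295.7 × 0.0254 / 6.317×10^-7 = 1.187×10^7 Pa.

11.9 MPa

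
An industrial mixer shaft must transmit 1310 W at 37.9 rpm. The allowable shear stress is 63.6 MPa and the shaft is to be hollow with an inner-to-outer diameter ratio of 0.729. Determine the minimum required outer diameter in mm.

33.3 mm

ω = 2π·37.9/60 = 3.969 rad/s, so T = P/ω = 1310 / 3.969 = 330.1 N·m.
For a hollow shaft with d_i/d_o = 0.729: τ_max = 16T/(π d_o³ (1−k⁴)), so d_o = [16T/(π τ_allow (1−k⁴))]^(1/3) = [16·330.1/(π·6.36×10^7·0.7176)]^(1/3) = 0.03327 m.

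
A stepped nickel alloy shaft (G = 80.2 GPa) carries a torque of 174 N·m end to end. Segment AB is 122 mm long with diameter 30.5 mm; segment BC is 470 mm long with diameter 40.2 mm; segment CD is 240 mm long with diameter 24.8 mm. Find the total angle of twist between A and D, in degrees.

J_AB = π(0.0305)⁴/32 = 8.50×10^-8 m⁴; J_BC = π(0.0402)⁴/32 = 2.56×10^-7 m⁴; J_CD = π(0.0248)⁴/32 = 3.71×10^-8 m⁴.
θ = (T/G)·Σ L_i/J_i = (174.0/80.2×10⁹)·(0.122/8.50×10^-8 + 0.470/2.56×10^-7 + 0.240/3.71×10^-8) = 0.02111 rad.

1.21°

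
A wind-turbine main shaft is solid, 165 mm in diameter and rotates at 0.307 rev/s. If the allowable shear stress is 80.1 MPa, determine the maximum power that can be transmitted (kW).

136 kW

J = πd⁴/32 = π(0.165)⁴/32 = 7.277×10^-5 m⁴.
T_max = τ_allow·J/r = 8.01×10^7 × 7.277×10^-5 / 0.0825 = 70650 N·m.
ω = 2π·0.307 = 1.929 rad/s, so P_max = T_max·ω = 1.363×10^5 W.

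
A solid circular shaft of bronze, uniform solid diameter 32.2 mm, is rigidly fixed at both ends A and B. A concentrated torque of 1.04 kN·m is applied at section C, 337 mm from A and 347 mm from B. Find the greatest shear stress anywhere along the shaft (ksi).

11.7 ksi

With uniform GJ and both ends fixed, compatibility θ_AC = θ_CB gives T_A·a = T_B·b, together with T_A + T_B = T₀.
T_A = T₀·b/(a+b) = 1040·347/684.0 = 527.6 N·m; T_B = 512.4 N·m.
τ in each portion: τ_AC = 8.05×10^7 Pa, τ_CB = 7.82×10^7 Pa; maximum is in AC.
τ_max = T_AC·r/J = 527.6·0.0161/1.06×10^-7 = 8.048×10^7 Pa.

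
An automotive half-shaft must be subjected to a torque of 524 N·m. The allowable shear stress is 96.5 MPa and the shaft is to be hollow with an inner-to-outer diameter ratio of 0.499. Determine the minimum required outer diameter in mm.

30.9 mm

For a hollow shaft with d_i/d_o = 0.499: τ_max = 16T/(π d_o³ (1−k⁴)), so d_o = [16T/(π τ_allow (1−k⁴))]^(1/3) = [16·524.0/(π·9.65×10^7·0.9380)]^(1/3) = 0.03089 m.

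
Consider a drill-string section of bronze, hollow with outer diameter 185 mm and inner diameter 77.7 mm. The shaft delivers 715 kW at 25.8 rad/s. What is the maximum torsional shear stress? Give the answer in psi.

3340 psi

ω = 25.8 rad/s, so T = P/ω = 715×10³ / 25.80 = 27710 N·m.
J = π(d_o⁴ − d_i⁴)/32 = π(0.185⁴ − 0.0777⁴)/32 = 1.114×10^-4 m⁴.
τ_max = T·r/J = 27710 × 0.0925 / 1.114×10^-4 = 2.301×10^7 Pa.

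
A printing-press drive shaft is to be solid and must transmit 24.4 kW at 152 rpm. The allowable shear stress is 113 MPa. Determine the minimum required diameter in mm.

41.0 mm

ω = 2π·152/60 = 15.92 rad/s, so T = P/ω = 24.4×10³ / 15.92 = 1533 N·m.
For a solid shaft τ_max = 16T/(πd³), so d = (16T/(π τ_allow))^(1/3) = (16·1533/(π·1.13×10^8))^(1/3) = 0.04103 m.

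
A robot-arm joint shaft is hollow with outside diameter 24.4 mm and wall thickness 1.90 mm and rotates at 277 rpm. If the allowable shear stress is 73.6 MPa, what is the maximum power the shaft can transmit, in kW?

J = π(d_o⁴ − d_i⁴)/32 = π(0.0244⁴ − 0.0206⁴)/32 = 1.712×10^-8 m⁴.
T_max = τ_allow·J/r = 7.36×10^7 × 1.712×10^-8 / 0.0122 = 103.3 N·m.
ω = 2π·277/60 = 29.01 rad/s, so P_max = T_max·ω = 2996 W.

3.00 kW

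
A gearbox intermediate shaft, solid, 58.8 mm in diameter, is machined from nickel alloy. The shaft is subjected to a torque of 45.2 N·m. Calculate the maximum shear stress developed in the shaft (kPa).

J = πd⁴/32 = π(0.0588)⁴/32 = 1.174×10^-6 m⁴.
τ_max = T·r/J = 45.20 × 0.0294 / 1.174×10^-6 = 1.132×10^6 Pa.

1130 kPa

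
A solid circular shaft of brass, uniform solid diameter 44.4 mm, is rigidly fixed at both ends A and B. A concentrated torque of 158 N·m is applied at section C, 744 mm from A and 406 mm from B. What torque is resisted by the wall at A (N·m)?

55.8 N·m

With uniform GJ and both ends fixed, compatibility θ_AC = θ_CB gives T_A·a = T_B·b, together with T_A + T_B = T₀.
T_A = T₀·b/(a+b) = 158.0·406/1150 = 55.78 N·m; T_B = 102.2 N·m.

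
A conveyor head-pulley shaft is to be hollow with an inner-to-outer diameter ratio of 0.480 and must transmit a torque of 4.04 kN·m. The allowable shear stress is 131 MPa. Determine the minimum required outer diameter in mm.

For a hollow shaft with d_i/d_o = 0.480: τ_max = 16T/(π d_o³ (1−k⁴)), so d_o = [16T/(π τ_allow (1−k⁴))]^(1/3) = [16·4040/(π·1.31×10^8·0.9469)]^(1/3) = 0.05494 m.

54.9 mm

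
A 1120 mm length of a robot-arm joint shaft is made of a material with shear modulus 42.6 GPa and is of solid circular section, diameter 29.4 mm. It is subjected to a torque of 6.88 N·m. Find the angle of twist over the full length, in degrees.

J = πd⁴/32 = π(0.0294)⁴/32 = 7.335×10^-8 m⁴.
θ = T·L/(G·J) = 6.880 × 1.12 / (42.6×10⁹ × 7.335×10^-8) = 2.466×10^-3 rad.

0.141°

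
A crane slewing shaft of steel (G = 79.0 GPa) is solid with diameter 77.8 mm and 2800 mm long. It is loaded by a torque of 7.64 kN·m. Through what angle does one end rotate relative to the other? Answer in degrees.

J = πd⁴/32 = π(0.0778)⁴/32 = 3.597×10^-6 m⁴.
θ = T·L/(G·J) = 7640 × 2.80 / (79.0×10⁹ × 3.597×10^-6) = 0.07528 rad.

4.31°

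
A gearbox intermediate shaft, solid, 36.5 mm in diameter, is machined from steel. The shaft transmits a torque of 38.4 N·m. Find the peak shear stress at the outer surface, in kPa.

4020 kPa

J = πd⁴/32 = π(0.0365)⁴/32 = 1.742×10^-7 m⁴.
τ_max = T·r/J = 38.40 × 0.0182 / 1.742×10^-7 = 4.022×10^6 Pa.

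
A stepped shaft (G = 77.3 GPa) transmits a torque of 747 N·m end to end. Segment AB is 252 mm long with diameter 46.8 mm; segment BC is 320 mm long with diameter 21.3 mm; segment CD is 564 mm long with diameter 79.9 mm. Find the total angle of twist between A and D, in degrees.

9.14°

J_AB = π(0.0468)⁴/32 = 4.71×10^-7 m⁴; J_BC = π(0.0213)⁴/32 = 2.02×10^-8 m⁴; J_CD = π(0.0799)⁴/32 = 4.00×10^-6 m⁴.
θ = (T/G)·Σ L_i/J_i = (747.0/77.3×10⁹)·(0.252/4.71×10^-7 + 0.320/2.02×10^-8 + 0.564/4.00×10^-6) = 0.1596 rad.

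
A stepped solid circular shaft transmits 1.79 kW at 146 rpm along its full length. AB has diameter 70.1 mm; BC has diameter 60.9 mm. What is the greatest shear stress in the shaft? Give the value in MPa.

2.64 MPa

ω = 2π·146/60 = 15.29 rad/s, so T = P/ω = 1.79×10³ / 15.29 = 117.1 N·m.
Under the same torque, τ_max = 16T/(πd³) is largest where d is smallest — segment BC (d = 60.9 mm).
τ_max = 16·117.1/(π·(0.0609)³) = 2.640×10^6 Pa.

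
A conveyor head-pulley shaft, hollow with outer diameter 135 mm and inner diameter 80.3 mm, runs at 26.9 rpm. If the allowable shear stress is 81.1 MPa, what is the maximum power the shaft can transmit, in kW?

J = π(d_o⁴ − d_i⁴)/32 = π(0.135⁴ − 0.0803⁴)/32 = 2.853×10^-5 m⁴.
T_max = τ_allow·J/r = 8.11×10^7 × 2.853×10^-5 / 0.0675 = 34270 N·m.
ω = 2π·26.9/60 = 2.817 rad/s, so P_max = T_max·ω = 9.655×10^4 W.

96.6 kW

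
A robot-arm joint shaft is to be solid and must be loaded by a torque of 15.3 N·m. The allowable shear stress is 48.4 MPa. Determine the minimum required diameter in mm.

For a solid shaft τ_max = 16T/(πd³), so d = (16T/(π τ_allow))^(1/3) = (16·15.30/(π·4.84×10^7))^(1/3) = 0.01172 m.

11.7 mm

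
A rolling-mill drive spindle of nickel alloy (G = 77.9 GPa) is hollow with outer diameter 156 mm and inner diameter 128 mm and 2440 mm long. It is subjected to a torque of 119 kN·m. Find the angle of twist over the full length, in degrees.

J = π(d_o⁴ − d_i⁴)/32 = π(0.156⁴ − 0.128⁴)/32 = 3.179×10^-5 m⁴.
θ = T·L/(G·J) = 119000 × 2.44 / (77.9×10⁹ × 3.179×10^-5) = 0.1173 rad.

6.72°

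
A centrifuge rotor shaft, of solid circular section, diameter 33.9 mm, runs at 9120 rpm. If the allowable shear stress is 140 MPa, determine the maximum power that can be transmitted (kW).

J = πd⁴/32 = π(0.0339)⁴/32 = 1.297×10^-7 m⁴.
T_max = τ_allow·J/r = 1.40×10^8 × 1.297×10^-7 / 0.0169 = 1071 N·m.
ω = 2π·9120/60 = 955.0 rad/s, so P_max = T_max·ω = 1.023×10^6 W.

1020 kW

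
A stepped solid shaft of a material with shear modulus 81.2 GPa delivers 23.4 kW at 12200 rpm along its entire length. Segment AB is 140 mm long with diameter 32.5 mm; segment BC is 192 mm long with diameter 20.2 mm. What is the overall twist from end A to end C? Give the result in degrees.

ω = 2π·12200/60 = 1278 rad/s, so T = P/ω = 23.4×10³ / 1278 = 18.32 N·m.
J_AB = π(0.0325)⁴/32 = 1.10×10^-7 m⁴; J_BC = π(0.0202)⁴/32 = 1.63×10^-8 m⁴.
θ = (T/G)·Σ L_i/J_i = (18.32/81.2×10⁹)·(0.140/1.10×10^-7 + 0.192/1.63×10^-8) = 2.938×10^-3 rad.

0.168°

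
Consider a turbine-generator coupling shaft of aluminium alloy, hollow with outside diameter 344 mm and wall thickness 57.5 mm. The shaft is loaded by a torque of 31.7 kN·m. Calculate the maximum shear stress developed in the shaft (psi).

716 psi

J = π(d_o⁴ − d_i⁴)/32 = π(0.344⁴ − 0.229⁴)/32 = 1.105×10^-3 m⁴.
τ_max = T·r/J = 31700 × 0.172 / 1.105×10^-3 = 4.935×10^6 Pa.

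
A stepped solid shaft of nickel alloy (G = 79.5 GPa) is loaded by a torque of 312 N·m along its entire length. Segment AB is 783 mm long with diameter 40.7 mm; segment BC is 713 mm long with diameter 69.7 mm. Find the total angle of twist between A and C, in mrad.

J_AB = π(0.0407)⁴/32 = 2.69×10^-7 m⁴; J_BC = π(0.0697)⁴/32 = 2.32×10^-6 m⁴.
θ = (T/G)·Σ L_i/J_i = (312.0/79.5×10⁹)·(0.783/2.69×10^-7 + 0.713/2.32×10^-6) = 0.01261 rad.

12.6 mrad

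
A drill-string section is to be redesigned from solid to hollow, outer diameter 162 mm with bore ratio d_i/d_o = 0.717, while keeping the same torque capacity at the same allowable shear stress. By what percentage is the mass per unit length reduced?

40.4 %

Equal τ_max and T ⇒ the solid shaft needs d_s³ = d_o³(1−k⁴), so d_s = 162·(1−0.717⁴)^(1/3) = 146.2 mm.
Area ratio A_h/A_s = d_o²(1−k²)/d_s² = (1−k²)/(1−k⁴)^(2/3) = 0.5962.
Mass saving = 1 − 0.5962 = 40.4 %.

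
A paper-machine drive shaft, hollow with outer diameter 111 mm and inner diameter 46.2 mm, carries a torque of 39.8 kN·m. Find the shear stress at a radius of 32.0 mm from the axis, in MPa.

88.1 MPa

J = π(d_o⁴ − d_i⁴)/32 = π(0.111⁴ − 0.0462⁴)/32 = 1.446×10^-5 m⁴.
Shear stress varies linearly with radius: τ = T·r/J = 39800 × 0.0320 / 1.446×10^-5 = 8.810×10^7 Pa.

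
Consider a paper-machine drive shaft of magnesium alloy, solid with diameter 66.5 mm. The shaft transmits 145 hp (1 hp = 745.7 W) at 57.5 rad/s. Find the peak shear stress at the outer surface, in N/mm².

32.6 N/mm²

ω = 57.5 rad/s, so T = P/ω = 145×745.7 / 57.50 = 1880 N·m.
J = πd⁴/32 = π(0.0665)⁴/32 = 1.920×10^-6 m⁴.
τ_max = T·r/J = 1880 × 0.0333 / 1.920×10^-6 = 3.257×10^7 Pa.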